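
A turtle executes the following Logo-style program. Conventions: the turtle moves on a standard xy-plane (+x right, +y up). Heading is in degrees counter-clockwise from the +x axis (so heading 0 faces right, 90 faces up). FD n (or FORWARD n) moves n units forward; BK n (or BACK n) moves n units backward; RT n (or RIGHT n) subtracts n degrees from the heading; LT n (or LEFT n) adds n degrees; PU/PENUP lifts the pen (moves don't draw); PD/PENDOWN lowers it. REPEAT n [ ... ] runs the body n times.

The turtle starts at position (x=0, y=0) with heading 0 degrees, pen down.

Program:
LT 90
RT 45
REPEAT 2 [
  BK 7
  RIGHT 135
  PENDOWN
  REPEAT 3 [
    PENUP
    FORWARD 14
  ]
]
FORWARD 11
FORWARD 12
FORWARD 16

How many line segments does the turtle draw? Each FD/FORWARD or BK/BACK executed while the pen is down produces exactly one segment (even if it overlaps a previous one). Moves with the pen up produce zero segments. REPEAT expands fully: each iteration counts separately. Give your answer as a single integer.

Executing turtle program step by step:
Start: pos=(0,0), heading=0, pen down
LT 90: heading 0 -> 90
RT 45: heading 90 -> 45
REPEAT 2 [
  -- iteration 1/2 --
  BK 7: (0,0) -> (-4.95,-4.95) [heading=45, draw]
  RT 135: heading 45 -> 270
  PD: pen down
  REPEAT 3 [
    -- iteration 1/3 --
    PU: pen up
    FD 14: (-4.95,-4.95) -> (-4.95,-18.95) [heading=270, move]
    -- iteration 2/3 --
    PU: pen up
    FD 14: (-4.95,-18.95) -> (-4.95,-32.95) [heading=270, move]
    -- iteration 3/3 --
    PU: pen up
    FD 14: (-4.95,-32.95) -> (-4.95,-46.95) [heading=270, move]
  ]
  -- iteration 2/2 --
  BK 7: (-4.95,-46.95) -> (-4.95,-39.95) [heading=270, move]
  RT 135: heading 270 -> 135
  PD: pen down
  REPEAT 3 [
    -- iteration 1/3 --
    PU: pen up
    FD 14: (-4.95,-39.95) -> (-14.849,-30.05) [heading=135, move]
    -- iteration 2/3 --
    PU: pen up
    FD 14: (-14.849,-30.05) -> (-24.749,-20.151) [heading=135, move]
    -- iteration 3/3 --
    PU: pen up
    FD 14: (-24.749,-20.151) -> (-34.648,-10.251) [heading=135, move]
  ]
]
FD 11: (-34.648,-10.251) -> (-42.426,-2.473) [heading=135, move]
FD 12: (-42.426,-2.473) -> (-50.912,6.012) [heading=135, move]
FD 16: (-50.912,6.012) -> (-62.225,17.326) [heading=135, move]
Final: pos=(-62.225,17.326), heading=135, 1 segment(s) drawn
Segments drawn: 1

Answer: 1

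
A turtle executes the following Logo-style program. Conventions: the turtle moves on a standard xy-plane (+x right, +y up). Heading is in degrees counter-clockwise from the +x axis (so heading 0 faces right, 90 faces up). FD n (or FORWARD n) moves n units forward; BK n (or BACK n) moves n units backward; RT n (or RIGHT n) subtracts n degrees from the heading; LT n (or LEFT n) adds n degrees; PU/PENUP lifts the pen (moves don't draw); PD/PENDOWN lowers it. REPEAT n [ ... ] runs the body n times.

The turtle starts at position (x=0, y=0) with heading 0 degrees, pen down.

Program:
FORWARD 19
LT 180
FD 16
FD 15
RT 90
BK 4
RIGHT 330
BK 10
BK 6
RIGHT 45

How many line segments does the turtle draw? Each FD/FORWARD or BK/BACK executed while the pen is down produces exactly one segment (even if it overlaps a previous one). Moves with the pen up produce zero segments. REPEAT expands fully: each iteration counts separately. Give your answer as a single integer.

Executing turtle program step by step:
Start: pos=(0,0), heading=0, pen down
FD 19: (0,0) -> (19,0) [heading=0, draw]
LT 180: heading 0 -> 180
FD 16: (19,0) -> (3,0) [heading=180, draw]
FD 15: (3,0) -> (-12,0) [heading=180, draw]
RT 90: heading 180 -> 90
BK 4: (-12,0) -> (-12,-4) [heading=90, draw]
RT 330: heading 90 -> 120
BK 10: (-12,-4) -> (-7,-12.66) [heading=120, draw]
BK 6: (-7,-12.66) -> (-4,-17.856) [heading=120, draw]
RT 45: heading 120 -> 75
Final: pos=(-4,-17.856), heading=75, 6 segment(s) drawn
Segments drawn: 6

Answer: 6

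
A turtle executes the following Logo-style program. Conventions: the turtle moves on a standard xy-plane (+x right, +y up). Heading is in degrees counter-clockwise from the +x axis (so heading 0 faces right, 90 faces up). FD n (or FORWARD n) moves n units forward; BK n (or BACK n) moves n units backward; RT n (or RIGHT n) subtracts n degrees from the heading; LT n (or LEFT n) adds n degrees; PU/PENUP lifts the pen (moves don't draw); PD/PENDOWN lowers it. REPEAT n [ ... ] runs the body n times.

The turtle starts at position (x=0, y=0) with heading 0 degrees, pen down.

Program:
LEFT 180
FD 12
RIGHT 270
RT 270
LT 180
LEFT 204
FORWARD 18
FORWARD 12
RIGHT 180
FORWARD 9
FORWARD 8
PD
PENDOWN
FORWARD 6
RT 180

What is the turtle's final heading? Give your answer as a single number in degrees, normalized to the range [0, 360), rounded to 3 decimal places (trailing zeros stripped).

Answer: 24

Derivation:
Executing turtle program step by step:
Start: pos=(0,0), heading=0, pen down
LT 180: heading 0 -> 180
FD 12: (0,0) -> (-12,0) [heading=180, draw]
RT 270: heading 180 -> 270
RT 270: heading 270 -> 0
LT 180: heading 0 -> 180
LT 204: heading 180 -> 24
FD 18: (-12,0) -> (4.444,7.321) [heading=24, draw]
FD 12: (4.444,7.321) -> (15.406,12.202) [heading=24, draw]
RT 180: heading 24 -> 204
FD 9: (15.406,12.202) -> (7.184,8.541) [heading=204, draw]
FD 8: (7.184,8.541) -> (-0.124,5.288) [heading=204, draw]
PD: pen down
PD: pen down
FD 6: (-0.124,5.288) -> (-5.605,2.847) [heading=204, draw]
RT 180: heading 204 -> 24
Final: pos=(-5.605,2.847), heading=24, 6 segment(s) drawn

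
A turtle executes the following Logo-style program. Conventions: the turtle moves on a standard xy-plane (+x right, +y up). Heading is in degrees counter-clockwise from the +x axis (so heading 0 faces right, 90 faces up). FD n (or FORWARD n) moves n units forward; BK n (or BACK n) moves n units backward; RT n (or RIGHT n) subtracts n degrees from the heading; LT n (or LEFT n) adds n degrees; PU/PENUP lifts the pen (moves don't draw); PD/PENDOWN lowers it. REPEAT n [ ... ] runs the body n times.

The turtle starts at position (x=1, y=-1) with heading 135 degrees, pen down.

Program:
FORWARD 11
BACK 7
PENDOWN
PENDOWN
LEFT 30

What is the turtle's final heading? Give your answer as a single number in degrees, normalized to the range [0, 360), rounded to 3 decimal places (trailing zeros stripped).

Answer: 165

Derivation:
Executing turtle program step by step:
Start: pos=(1,-1), heading=135, pen down
FD 11: (1,-1) -> (-6.778,6.778) [heading=135, draw]
BK 7: (-6.778,6.778) -> (-1.828,1.828) [heading=135, draw]
PD: pen down
PD: pen down
LT 30: heading 135 -> 165
Final: pos=(-1.828,1.828), heading=165, 2 segment(s) drawn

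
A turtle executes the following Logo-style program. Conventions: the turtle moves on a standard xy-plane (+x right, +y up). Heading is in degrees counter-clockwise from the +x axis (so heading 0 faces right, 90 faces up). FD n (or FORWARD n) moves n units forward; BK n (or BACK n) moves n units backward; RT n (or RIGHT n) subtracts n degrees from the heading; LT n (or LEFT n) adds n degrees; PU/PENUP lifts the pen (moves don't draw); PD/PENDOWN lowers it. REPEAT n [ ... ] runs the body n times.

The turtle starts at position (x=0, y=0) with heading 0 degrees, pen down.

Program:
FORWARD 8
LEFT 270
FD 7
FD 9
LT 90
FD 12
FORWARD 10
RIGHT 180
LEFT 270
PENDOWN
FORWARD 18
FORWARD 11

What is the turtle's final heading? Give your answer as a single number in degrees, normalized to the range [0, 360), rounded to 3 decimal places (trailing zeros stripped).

Executing turtle program step by step:
Start: pos=(0,0), heading=0, pen down
FD 8: (0,0) -> (8,0) [heading=0, draw]
LT 270: heading 0 -> 270
FD 7: (8,0) -> (8,-7) [heading=270, draw]
FD 9: (8,-7) -> (8,-16) [heading=270, draw]
LT 90: heading 270 -> 0
FD 12: (8,-16) -> (20,-16) [heading=0, draw]
FD 10: (20,-16) -> (30,-16) [heading=0, draw]
RT 180: heading 0 -> 180
LT 270: heading 180 -> 90
PD: pen down
FD 18: (30,-16) -> (30,2) [heading=90, draw]
FD 11: (30,2) -> (30,13) [heading=90, draw]
Final: pos=(30,13), heading=90, 7 segment(s) drawn

Answer: 90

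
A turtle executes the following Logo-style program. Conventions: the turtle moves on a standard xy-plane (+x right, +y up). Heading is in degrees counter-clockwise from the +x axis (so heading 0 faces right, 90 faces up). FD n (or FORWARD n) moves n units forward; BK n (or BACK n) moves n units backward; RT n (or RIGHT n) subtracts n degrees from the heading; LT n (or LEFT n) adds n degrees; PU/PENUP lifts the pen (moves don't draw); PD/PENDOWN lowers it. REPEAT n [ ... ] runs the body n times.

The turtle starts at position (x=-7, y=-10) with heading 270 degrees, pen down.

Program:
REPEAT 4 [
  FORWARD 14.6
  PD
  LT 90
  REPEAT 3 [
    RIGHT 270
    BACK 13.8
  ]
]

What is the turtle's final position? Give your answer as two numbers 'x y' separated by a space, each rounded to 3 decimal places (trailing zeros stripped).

Executing turtle program step by step:
Start: pos=(-7,-10), heading=270, pen down
REPEAT 4 [
  -- iteration 1/4 --
  FD 14.6: (-7,-10) -> (-7,-24.6) [heading=270, draw]
  PD: pen down
  LT 90: heading 270 -> 0
  REPEAT 3 [
    -- iteration 1/3 --
    RT 270: heading 0 -> 90
    BK 13.8: (-7,-24.6) -> (-7,-38.4) [heading=90, draw]
    -- iteration 2/3 --
    RT 270: heading 90 -> 180
    BK 13.8: (-7,-38.4) -> (6.8,-38.4) [heading=180, draw]
    -- iteration 3/3 --
    RT 270: heading 180 -> 270
    BK 13.8: (6.8,-38.4) -> (6.8,-24.6) [heading=270, draw]
  ]
  -- iteration 2/4 --
  FD 14.6: (6.8,-24.6) -> (6.8,-39.2) [heading=270, draw]
  PD: pen down
  LT 90: heading 270 -> 0
  REPEAT 3 [
    -- iteration 1/3 --
    RT 270: heading 0 -> 90
    BK 13.8: (6.8,-39.2) -> (6.8,-53) [heading=90, draw]
    -- iteration 2/3 --
    RT 270: heading 90 -> 180
    BK 13.8: (6.8,-53) -> (20.6,-53) [heading=180, draw]
    -- iteration 3/3 --
    RT 270: heading 180 -> 270
    BK 13.8: (20.6,-53) -> (20.6,-39.2) [heading=270, draw]
  ]
  -- iteration 3/4 --
  FD 14.6: (20.6,-39.2) -> (20.6,-53.8) [heading=270, draw]
  PD: pen down
  LT 90: heading 270 -> 0
  REPEAT 3 [
    -- iteration 1/3 --
    RT 270: heading 0 -> 90
    BK 13.8: (20.6,-53.8) -> (20.6,-67.6) [heading=90, draw]
    -- iteration 2/3 --
    RT 270: heading 90 -> 180
    BK 13.8: (20.6,-67.6) -> (34.4,-67.6) [heading=180, draw]
    -- iteration 3/3 --
    RT 270: heading 180 -> 270
    BK 13.8: (34.4,-67.6) -> (34.4,-53.8) [heading=270, draw]
  ]
  -- iteration 4/4 --
  FD 14.6: (34.4,-53.8) -> (34.4,-68.4) [heading=270, draw]
  PD: pen down
  LT 90: heading 270 -> 0
  REPEAT 3 [
    -- iteration 1/3 --
    RT 270: heading 0 -> 90
    BK 13.8: (34.4,-68.4) -> (34.4,-82.2) [heading=90, draw]
    -- iteration 2/3 --
    RT 270: heading 90 -> 180
    BK 13.8: (34.4,-82.2) -> (48.2,-82.2) [heading=180, draw]
    -- iteration 3/3 --
    RT 270: heading 180 -> 270
    BK 13.8: (48.2,-82.2) -> (48.2,-68.4) [heading=270, draw]
  ]
]
Final: pos=(48.2,-68.4), heading=270, 16 segment(s) drawn

Answer: 48.2 -68.4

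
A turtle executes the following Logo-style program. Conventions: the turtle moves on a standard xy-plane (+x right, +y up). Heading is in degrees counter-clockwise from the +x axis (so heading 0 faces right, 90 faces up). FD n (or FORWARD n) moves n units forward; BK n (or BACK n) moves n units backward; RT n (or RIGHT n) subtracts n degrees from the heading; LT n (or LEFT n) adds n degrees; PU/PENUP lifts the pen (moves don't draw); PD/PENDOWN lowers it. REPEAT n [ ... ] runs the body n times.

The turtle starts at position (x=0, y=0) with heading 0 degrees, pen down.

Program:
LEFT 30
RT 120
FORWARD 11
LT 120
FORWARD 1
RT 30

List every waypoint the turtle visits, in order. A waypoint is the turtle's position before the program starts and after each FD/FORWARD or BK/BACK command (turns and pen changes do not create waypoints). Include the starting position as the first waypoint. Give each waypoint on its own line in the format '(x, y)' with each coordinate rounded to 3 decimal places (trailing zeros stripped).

Executing turtle program step by step:
Start: pos=(0,0), heading=0, pen down
LT 30: heading 0 -> 30
RT 120: heading 30 -> 270
FD 11: (0,0) -> (0,-11) [heading=270, draw]
LT 120: heading 270 -> 30
FD 1: (0,-11) -> (0.866,-10.5) [heading=30, draw]
RT 30: heading 30 -> 0
Final: pos=(0.866,-10.5), heading=0, 2 segment(s) drawn
Waypoints (3 total):
(0, 0)
(0, -11)
(0.866, -10.5)

Answer: (0, 0)
(0, -11)
(0.866, -10.5)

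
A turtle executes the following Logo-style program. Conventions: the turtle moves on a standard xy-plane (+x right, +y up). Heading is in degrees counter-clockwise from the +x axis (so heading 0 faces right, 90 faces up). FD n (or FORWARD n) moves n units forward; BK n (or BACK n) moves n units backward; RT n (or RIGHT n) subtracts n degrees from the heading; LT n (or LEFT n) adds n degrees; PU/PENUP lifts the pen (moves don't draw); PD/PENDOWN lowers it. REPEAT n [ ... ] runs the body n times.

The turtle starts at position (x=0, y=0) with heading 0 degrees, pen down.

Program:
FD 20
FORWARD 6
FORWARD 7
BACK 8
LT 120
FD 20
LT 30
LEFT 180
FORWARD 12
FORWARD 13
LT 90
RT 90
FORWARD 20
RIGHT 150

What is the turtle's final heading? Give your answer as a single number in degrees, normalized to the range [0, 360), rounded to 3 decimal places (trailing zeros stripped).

Answer: 180

Derivation:
Executing turtle program step by step:
Start: pos=(0,0), heading=0, pen down
FD 20: (0,0) -> (20,0) [heading=0, draw]
FD 6: (20,0) -> (26,0) [heading=0, draw]
FD 7: (26,0) -> (33,0) [heading=0, draw]
BK 8: (33,0) -> (25,0) [heading=0, draw]
LT 120: heading 0 -> 120
FD 20: (25,0) -> (15,17.321) [heading=120, draw]
LT 30: heading 120 -> 150
LT 180: heading 150 -> 330
FD 12: (15,17.321) -> (25.392,11.321) [heading=330, draw]
FD 13: (25.392,11.321) -> (36.651,4.821) [heading=330, draw]
LT 90: heading 330 -> 60
RT 90: heading 60 -> 330
FD 20: (36.651,4.821) -> (53.971,-5.179) [heading=330, draw]
RT 150: heading 330 -> 180
Final: pos=(53.971,-5.179), heading=180, 8 segment(s) drawn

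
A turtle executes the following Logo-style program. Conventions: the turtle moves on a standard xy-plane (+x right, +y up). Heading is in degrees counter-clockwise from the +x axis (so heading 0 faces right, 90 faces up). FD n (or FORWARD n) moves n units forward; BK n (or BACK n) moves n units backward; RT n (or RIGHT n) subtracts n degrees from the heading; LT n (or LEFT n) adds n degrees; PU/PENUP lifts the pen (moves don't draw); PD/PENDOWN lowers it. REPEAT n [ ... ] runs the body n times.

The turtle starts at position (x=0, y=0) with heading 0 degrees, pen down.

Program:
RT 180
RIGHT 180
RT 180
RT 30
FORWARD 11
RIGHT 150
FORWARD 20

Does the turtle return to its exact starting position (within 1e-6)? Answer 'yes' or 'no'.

Executing turtle program step by step:
Start: pos=(0,0), heading=0, pen down
RT 180: heading 0 -> 180
RT 180: heading 180 -> 0
RT 180: heading 0 -> 180
RT 30: heading 180 -> 150
FD 11: (0,0) -> (-9.526,5.5) [heading=150, draw]
RT 150: heading 150 -> 0
FD 20: (-9.526,5.5) -> (10.474,5.5) [heading=0, draw]
Final: pos=(10.474,5.5), heading=0, 2 segment(s) drawn

Start position: (0, 0)
Final position: (10.474, 5.5)
Distance = 11.83; >= 1e-6 -> NOT closed

Answer: no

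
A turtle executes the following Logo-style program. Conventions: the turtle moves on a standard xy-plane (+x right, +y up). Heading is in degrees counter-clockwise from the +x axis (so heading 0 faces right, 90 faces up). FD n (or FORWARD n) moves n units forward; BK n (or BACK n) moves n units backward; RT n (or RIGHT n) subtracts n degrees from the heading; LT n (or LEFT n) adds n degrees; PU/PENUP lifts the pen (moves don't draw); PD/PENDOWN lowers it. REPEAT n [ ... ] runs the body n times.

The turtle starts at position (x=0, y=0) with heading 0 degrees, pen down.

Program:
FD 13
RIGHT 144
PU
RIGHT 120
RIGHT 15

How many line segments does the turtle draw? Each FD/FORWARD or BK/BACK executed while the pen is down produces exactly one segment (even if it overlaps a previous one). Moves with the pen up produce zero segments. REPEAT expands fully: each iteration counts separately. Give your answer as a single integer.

Executing turtle program step by step:
Start: pos=(0,0), heading=0, pen down
FD 13: (0,0) -> (13,0) [heading=0, draw]
RT 144: heading 0 -> 216
PU: pen up
RT 120: heading 216 -> 96
RT 15: heading 96 -> 81
Final: pos=(13,0), heading=81, 1 segment(s) drawn
Segments drawn: 1

Answer: 1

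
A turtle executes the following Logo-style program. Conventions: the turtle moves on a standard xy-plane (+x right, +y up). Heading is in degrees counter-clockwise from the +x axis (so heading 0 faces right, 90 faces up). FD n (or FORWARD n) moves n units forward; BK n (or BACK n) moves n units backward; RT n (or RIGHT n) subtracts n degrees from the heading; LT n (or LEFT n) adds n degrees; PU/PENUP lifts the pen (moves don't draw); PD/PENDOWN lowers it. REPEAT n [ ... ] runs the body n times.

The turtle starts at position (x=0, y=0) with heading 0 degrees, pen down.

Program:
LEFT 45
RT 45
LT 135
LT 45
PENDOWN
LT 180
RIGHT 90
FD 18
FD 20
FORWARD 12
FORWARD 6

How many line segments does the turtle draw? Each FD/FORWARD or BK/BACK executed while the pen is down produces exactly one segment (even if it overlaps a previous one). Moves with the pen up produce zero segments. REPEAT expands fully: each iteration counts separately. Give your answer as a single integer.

Executing turtle program step by step:
Start: pos=(0,0), heading=0, pen down
LT 45: heading 0 -> 45
RT 45: heading 45 -> 0
LT 135: heading 0 -> 135
LT 45: heading 135 -> 180
PD: pen down
LT 180: heading 180 -> 0
RT 90: heading 0 -> 270
FD 18: (0,0) -> (0,-18) [heading=270, draw]
FD 20: (0,-18) -> (0,-38) [heading=270, draw]
FD 12: (0,-38) -> (0,-50) [heading=270, draw]
FD 6: (0,-50) -> (0,-56) [heading=270, draw]
Final: pos=(0,-56), heading=270, 4 segment(s) drawn
Segments drawn: 4

Answer: 4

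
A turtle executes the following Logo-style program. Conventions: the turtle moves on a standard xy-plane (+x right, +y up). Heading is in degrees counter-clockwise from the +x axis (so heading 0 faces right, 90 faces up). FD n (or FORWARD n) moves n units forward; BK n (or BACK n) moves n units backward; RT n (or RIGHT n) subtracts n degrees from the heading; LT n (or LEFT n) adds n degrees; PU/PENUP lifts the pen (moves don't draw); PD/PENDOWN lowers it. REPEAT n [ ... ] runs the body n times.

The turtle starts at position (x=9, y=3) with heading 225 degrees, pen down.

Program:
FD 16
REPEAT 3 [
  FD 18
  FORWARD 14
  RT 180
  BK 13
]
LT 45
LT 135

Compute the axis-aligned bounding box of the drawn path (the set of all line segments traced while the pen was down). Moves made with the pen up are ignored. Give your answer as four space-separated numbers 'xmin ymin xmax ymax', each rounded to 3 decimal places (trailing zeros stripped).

Executing turtle program step by step:
Start: pos=(9,3), heading=225, pen down
FD 16: (9,3) -> (-2.314,-8.314) [heading=225, draw]
REPEAT 3 [
  -- iteration 1/3 --
  FD 18: (-2.314,-8.314) -> (-15.042,-21.042) [heading=225, draw]
  FD 14: (-15.042,-21.042) -> (-24.941,-30.941) [heading=225, draw]
  RT 180: heading 225 -> 45
  BK 13: (-24.941,-30.941) -> (-34.134,-40.134) [heading=45, draw]
  -- iteration 2/3 --
  FD 18: (-34.134,-40.134) -> (-21.406,-27.406) [heading=45, draw]
  FD 14: (-21.406,-27.406) -> (-11.506,-17.506) [heading=45, draw]
  RT 180: heading 45 -> 225
  BK 13: (-11.506,-17.506) -> (-2.314,-8.314) [heading=225, draw]
  -- iteration 3/3 --
  FD 18: (-2.314,-8.314) -> (-15.042,-21.042) [heading=225, draw]
  FD 14: (-15.042,-21.042) -> (-24.941,-30.941) [heading=225, draw]
  RT 180: heading 225 -> 45
  BK 13: (-24.941,-30.941) -> (-34.134,-40.134) [heading=45, draw]
]
LT 45: heading 45 -> 90
LT 135: heading 90 -> 225
Final: pos=(-34.134,-40.134), heading=225, 10 segment(s) drawn

Segment endpoints: x in {-34.134, -34.134, -24.941, -24.941, -21.406, -15.042, -15.042, -11.506, -2.314, -2.314, 9}, y in {-40.134, -40.134, -30.941, -27.406, -21.042, -21.042, -17.506, -8.314, -8.314, 3}
xmin=-34.134, ymin=-40.134, xmax=9, ymax=3

Answer: -34.134 -40.134 9 3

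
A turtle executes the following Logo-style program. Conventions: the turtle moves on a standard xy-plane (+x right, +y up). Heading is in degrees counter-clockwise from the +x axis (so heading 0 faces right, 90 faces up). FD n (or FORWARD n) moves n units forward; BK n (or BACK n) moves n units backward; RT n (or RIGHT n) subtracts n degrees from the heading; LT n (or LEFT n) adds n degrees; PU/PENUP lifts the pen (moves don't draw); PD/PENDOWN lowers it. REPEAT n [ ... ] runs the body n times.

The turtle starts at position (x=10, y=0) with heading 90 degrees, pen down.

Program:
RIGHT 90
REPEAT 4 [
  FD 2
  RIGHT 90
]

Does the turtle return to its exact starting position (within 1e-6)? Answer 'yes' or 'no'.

Executing turtle program step by step:
Start: pos=(10,0), heading=90, pen down
RT 90: heading 90 -> 0
REPEAT 4 [
  -- iteration 1/4 --
  FD 2: (10,0) -> (12,0) [heading=0, draw]
  RT 90: heading 0 -> 270
  -- iteration 2/4 --
  FD 2: (12,0) -> (12,-2) [heading=270, draw]
  RT 90: heading 270 -> 180
  -- iteration 3/4 --
  FD 2: (12,-2) -> (10,-2) [heading=180, draw]
  RT 90: heading 180 -> 90
  -- iteration 4/4 --
  FD 2: (10,-2) -> (10,0) [heading=90, draw]
  RT 90: heading 90 -> 0
]
Final: pos=(10,0), heading=0, 4 segment(s) drawn

Start position: (10, 0)
Final position: (10, 0)
Distance = 0; < 1e-6 -> CLOSED

Answer: yes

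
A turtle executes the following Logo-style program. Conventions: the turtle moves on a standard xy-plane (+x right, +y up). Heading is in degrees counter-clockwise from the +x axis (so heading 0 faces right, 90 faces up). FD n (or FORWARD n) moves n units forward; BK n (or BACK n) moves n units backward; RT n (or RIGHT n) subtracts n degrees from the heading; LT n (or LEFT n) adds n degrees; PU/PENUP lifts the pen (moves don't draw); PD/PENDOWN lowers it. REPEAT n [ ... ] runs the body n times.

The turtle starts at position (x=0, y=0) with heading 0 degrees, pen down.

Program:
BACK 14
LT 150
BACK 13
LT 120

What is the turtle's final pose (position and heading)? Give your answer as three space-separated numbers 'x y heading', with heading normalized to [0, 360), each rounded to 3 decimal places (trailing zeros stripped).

Executing turtle program step by step:
Start: pos=(0,0), heading=0, pen down
BK 14: (0,0) -> (-14,0) [heading=0, draw]
LT 150: heading 0 -> 150
BK 13: (-14,0) -> (-2.742,-6.5) [heading=150, draw]
LT 120: heading 150 -> 270
Final: pos=(-2.742,-6.5), heading=270, 2 segment(s) drawn

Answer: -2.742 -6.5 270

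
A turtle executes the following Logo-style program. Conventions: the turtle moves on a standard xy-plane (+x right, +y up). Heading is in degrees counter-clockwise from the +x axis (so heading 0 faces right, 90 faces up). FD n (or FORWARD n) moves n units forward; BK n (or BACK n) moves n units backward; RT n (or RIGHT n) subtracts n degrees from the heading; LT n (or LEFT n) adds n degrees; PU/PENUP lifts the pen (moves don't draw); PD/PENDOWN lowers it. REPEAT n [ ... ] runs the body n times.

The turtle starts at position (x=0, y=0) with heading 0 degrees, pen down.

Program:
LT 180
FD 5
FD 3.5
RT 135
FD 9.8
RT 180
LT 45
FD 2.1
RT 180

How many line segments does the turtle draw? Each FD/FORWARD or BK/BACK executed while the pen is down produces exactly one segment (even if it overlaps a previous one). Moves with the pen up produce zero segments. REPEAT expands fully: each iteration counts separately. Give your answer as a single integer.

Answer: 4

Derivation:
Executing turtle program step by step:
Start: pos=(0,0), heading=0, pen down
LT 180: heading 0 -> 180
FD 5: (0,0) -> (-5,0) [heading=180, draw]
FD 3.5: (-5,0) -> (-8.5,0) [heading=180, draw]
RT 135: heading 180 -> 45
FD 9.8: (-8.5,0) -> (-1.57,6.93) [heading=45, draw]
RT 180: heading 45 -> 225
LT 45: heading 225 -> 270
FD 2.1: (-1.57,6.93) -> (-1.57,4.83) [heading=270, draw]
RT 180: heading 270 -> 90
Final: pos=(-1.57,4.83), heading=90, 4 segment(s) drawn
Segments drawn: 4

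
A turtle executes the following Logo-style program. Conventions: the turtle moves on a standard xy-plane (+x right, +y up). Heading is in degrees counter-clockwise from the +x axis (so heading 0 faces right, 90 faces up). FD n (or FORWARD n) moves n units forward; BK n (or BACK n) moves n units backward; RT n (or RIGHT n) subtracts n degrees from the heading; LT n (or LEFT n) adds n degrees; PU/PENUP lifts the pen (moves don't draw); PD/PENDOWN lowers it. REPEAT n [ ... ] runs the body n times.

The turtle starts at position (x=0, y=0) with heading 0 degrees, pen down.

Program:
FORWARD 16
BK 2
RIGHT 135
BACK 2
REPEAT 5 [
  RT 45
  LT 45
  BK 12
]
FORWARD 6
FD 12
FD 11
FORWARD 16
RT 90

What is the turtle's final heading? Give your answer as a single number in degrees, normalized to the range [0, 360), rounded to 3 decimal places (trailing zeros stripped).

Answer: 135

Derivation:
Executing turtle program step by step:
Start: pos=(0,0), heading=0, pen down
FD 16: (0,0) -> (16,0) [heading=0, draw]
BK 2: (16,0) -> (14,0) [heading=0, draw]
RT 135: heading 0 -> 225
BK 2: (14,0) -> (15.414,1.414) [heading=225, draw]
REPEAT 5 [
  -- iteration 1/5 --
  RT 45: heading 225 -> 180
  LT 45: heading 180 -> 225
  BK 12: (15.414,1.414) -> (23.899,9.899) [heading=225, draw]
  -- iteration 2/5 --
  RT 45: heading 225 -> 180
  LT 45: heading 180 -> 225
  BK 12: (23.899,9.899) -> (32.385,18.385) [heading=225, draw]
  -- iteration 3/5 --
  RT 45: heading 225 -> 180
  LT 45: heading 180 -> 225
  BK 12: (32.385,18.385) -> (40.87,26.87) [heading=225, draw]
  -- iteration 4/5 --
  RT 45: heading 225 -> 180
  LT 45: heading 180 -> 225
  BK 12: (40.87,26.87) -> (49.355,35.355) [heading=225, draw]
  -- iteration 5/5 --
  RT 45: heading 225 -> 180
  LT 45: heading 180 -> 225
  BK 12: (49.355,35.355) -> (57.841,43.841) [heading=225, draw]
]
FD 6: (57.841,43.841) -> (53.598,39.598) [heading=225, draw]
FD 12: (53.598,39.598) -> (45.113,31.113) [heading=225, draw]
FD 11: (45.113,31.113) -> (37.335,23.335) [heading=225, draw]
FD 16: (37.335,23.335) -> (26.021,12.021) [heading=225, draw]
RT 90: heading 225 -> 135
Final: pos=(26.021,12.021), heading=135, 12 segment(s) drawn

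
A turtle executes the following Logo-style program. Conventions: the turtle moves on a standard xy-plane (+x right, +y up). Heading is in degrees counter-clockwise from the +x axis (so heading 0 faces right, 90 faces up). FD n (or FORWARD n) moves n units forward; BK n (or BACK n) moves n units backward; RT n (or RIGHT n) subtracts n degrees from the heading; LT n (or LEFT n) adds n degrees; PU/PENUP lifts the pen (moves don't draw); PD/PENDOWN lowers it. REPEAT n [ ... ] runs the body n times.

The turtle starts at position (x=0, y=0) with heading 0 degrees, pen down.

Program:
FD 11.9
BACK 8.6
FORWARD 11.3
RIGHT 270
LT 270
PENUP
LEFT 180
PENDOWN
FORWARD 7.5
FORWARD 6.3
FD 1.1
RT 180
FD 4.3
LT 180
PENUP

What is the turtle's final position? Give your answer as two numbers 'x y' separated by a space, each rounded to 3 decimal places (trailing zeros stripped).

Executing turtle program step by step:
Start: pos=(0,0), heading=0, pen down
FD 11.9: (0,0) -> (11.9,0) [heading=0, draw]
BK 8.6: (11.9,0) -> (3.3,0) [heading=0, draw]
FD 11.3: (3.3,0) -> (14.6,0) [heading=0, draw]
RT 270: heading 0 -> 90
LT 270: heading 90 -> 0
PU: pen up
LT 180: heading 0 -> 180
PD: pen down
FD 7.5: (14.6,0) -> (7.1,0) [heading=180, draw]
FD 6.3: (7.1,0) -> (0.8,0) [heading=180, draw]
FD 1.1: (0.8,0) -> (-0.3,0) [heading=180, draw]
RT 180: heading 180 -> 0
FD 4.3: (-0.3,0) -> (4,0) [heading=0, draw]
LT 180: heading 0 -> 180
PU: pen up
Final: pos=(4,0), heading=180, 7 segment(s) drawn

Answer: 4 0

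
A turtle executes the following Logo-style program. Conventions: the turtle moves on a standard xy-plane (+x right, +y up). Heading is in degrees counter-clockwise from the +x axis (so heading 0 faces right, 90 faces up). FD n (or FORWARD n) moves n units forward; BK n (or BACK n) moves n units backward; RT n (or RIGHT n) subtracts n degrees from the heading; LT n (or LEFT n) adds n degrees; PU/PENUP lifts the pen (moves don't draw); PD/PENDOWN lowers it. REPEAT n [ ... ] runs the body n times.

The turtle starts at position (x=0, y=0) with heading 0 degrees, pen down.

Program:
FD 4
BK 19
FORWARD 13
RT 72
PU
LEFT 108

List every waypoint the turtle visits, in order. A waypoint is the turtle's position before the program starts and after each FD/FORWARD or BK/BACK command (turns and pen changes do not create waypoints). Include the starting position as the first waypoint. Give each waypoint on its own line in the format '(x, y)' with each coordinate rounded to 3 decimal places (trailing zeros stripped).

Answer: (0, 0)
(4, 0)
(-15, 0)
(-2, 0)

Derivation:
Executing turtle program step by step:
Start: pos=(0,0), heading=0, pen down
FD 4: (0,0) -> (4,0) [heading=0, draw]
BK 19: (4,0) -> (-15,0) [heading=0, draw]
FD 13: (-15,0) -> (-2,0) [heading=0, draw]
RT 72: heading 0 -> 288
PU: pen up
LT 108: heading 288 -> 36
Final: pos=(-2,0), heading=36, 3 segment(s) drawn
Waypoints (4 total):
(0, 0)
(4, 0)
(-15, 0)
(-2, 0)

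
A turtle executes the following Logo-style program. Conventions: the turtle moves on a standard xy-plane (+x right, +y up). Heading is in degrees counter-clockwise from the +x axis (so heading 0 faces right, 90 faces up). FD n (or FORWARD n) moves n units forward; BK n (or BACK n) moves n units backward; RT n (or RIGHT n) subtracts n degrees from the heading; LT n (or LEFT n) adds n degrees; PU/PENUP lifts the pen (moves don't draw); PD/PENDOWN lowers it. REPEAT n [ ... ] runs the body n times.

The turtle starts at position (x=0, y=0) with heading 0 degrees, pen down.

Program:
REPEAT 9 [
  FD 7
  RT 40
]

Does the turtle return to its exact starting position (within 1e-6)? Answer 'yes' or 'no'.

Executing turtle program step by step:
Start: pos=(0,0), heading=0, pen down
REPEAT 9 [
  -- iteration 1/9 --
  FD 7: (0,0) -> (7,0) [heading=0, draw]
  RT 40: heading 0 -> 320
  -- iteration 2/9 --
  FD 7: (7,0) -> (12.362,-4.5) [heading=320, draw]
  RT 40: heading 320 -> 280
  -- iteration 3/9 --
  FD 7: (12.362,-4.5) -> (13.578,-11.393) [heading=280, draw]
  RT 40: heading 280 -> 240
  -- iteration 4/9 --
  FD 7: (13.578,-11.393) -> (10.078,-17.455) [heading=240, draw]
  RT 40: heading 240 -> 200
  -- iteration 5/9 --
  FD 7: (10.078,-17.455) -> (3.5,-19.849) [heading=200, draw]
  RT 40: heading 200 -> 160
  -- iteration 6/9 --
  FD 7: (3.5,-19.849) -> (-3.078,-17.455) [heading=160, draw]
  RT 40: heading 160 -> 120
  -- iteration 7/9 --
  FD 7: (-3.078,-17.455) -> (-6.578,-11.393) [heading=120, draw]
  RT 40: heading 120 -> 80
  -- iteration 8/9 --
  FD 7: (-6.578,-11.393) -> (-5.362,-4.5) [heading=80, draw]
  RT 40: heading 80 -> 40
  -- iteration 9/9 --
  FD 7: (-5.362,-4.5) -> (0,0) [heading=40, draw]
  RT 40: heading 40 -> 0
]
Final: pos=(0,0), heading=0, 9 segment(s) drawn

Start position: (0, 0)
Final position: (0, 0)
Distance = 0; < 1e-6 -> CLOSED

Answer: yes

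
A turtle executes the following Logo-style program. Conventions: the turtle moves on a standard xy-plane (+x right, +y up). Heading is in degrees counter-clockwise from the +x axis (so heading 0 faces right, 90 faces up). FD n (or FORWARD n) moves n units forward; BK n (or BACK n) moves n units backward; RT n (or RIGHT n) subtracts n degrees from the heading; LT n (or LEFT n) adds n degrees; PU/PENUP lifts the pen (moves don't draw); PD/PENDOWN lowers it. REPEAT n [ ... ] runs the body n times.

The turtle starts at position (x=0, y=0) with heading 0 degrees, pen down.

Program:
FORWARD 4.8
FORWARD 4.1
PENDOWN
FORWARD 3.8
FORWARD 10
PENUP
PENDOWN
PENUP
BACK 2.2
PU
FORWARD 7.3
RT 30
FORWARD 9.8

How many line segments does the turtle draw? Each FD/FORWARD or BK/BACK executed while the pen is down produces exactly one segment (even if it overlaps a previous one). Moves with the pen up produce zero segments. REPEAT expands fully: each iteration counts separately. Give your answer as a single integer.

Answer: 4

Derivation:
Executing turtle program step by step:
Start: pos=(0,0), heading=0, pen down
FD 4.8: (0,0) -> (4.8,0) [heading=0, draw]
FD 4.1: (4.8,0) -> (8.9,0) [heading=0, draw]
PD: pen down
FD 3.8: (8.9,0) -> (12.7,0) [heading=0, draw]
FD 10: (12.7,0) -> (22.7,0) [heading=0, draw]
PU: pen up
PD: pen down
PU: pen up
BK 2.2: (22.7,0) -> (20.5,0) [heading=0, move]
PU: pen up
FD 7.3: (20.5,0) -> (27.8,0) [heading=0, move]
RT 30: heading 0 -> 330
FD 9.8: (27.8,0) -> (36.287,-4.9) [heading=330, move]
Final: pos=(36.287,-4.9), heading=330, 4 segment(s) drawn
Segments drawn: 4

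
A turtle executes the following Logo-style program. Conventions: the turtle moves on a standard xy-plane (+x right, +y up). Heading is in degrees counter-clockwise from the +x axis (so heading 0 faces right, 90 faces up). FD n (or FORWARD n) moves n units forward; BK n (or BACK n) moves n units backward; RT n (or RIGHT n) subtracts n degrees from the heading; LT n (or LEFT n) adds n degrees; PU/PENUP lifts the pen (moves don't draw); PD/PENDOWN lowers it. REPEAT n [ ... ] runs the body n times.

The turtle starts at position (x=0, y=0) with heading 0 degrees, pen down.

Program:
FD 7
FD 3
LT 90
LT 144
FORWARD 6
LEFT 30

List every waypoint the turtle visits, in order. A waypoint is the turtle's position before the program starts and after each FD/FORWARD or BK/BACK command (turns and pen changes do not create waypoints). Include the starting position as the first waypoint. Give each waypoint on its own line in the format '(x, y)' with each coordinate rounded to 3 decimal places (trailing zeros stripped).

Executing turtle program step by step:
Start: pos=(0,0), heading=0, pen down
FD 7: (0,0) -> (7,0) [heading=0, draw]
FD 3: (7,0) -> (10,0) [heading=0, draw]
LT 90: heading 0 -> 90
LT 144: heading 90 -> 234
FD 6: (10,0) -> (6.473,-4.854) [heading=234, draw]
LT 30: heading 234 -> 264
Final: pos=(6.473,-4.854), heading=264, 3 segment(s) drawn
Waypoints (4 total):
(0, 0)
(7, 0)
(10, 0)
(6.473, -4.854)

Answer: (0, 0)
(7, 0)
(10, 0)
(6.473, -4.854)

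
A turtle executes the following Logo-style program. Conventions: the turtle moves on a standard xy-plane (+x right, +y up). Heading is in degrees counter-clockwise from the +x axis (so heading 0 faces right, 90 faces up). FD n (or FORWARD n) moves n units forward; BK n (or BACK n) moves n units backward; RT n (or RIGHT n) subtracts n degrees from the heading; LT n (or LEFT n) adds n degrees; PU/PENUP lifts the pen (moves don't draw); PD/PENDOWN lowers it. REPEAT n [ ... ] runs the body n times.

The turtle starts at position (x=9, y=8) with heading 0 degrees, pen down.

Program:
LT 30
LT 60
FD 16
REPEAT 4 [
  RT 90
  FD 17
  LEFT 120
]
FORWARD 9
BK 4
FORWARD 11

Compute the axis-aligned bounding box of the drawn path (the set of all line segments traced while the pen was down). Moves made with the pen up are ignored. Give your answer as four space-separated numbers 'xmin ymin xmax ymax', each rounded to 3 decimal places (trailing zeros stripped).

Executing turtle program step by step:
Start: pos=(9,8), heading=0, pen down
LT 30: heading 0 -> 30
LT 60: heading 30 -> 90
FD 16: (9,8) -> (9,24) [heading=90, draw]
REPEAT 4 [
  -- iteration 1/4 --
  RT 90: heading 90 -> 0
  FD 17: (9,24) -> (26,24) [heading=0, draw]
  LT 120: heading 0 -> 120
  -- iteration 2/4 --
  RT 90: heading 120 -> 30
  FD 17: (26,24) -> (40.722,32.5) [heading=30, draw]
  LT 120: heading 30 -> 150
  -- iteration 3/4 --
  RT 90: heading 150 -> 60
  FD 17: (40.722,32.5) -> (49.222,47.222) [heading=60, draw]
  LT 120: heading 60 -> 180
  -- iteration 4/4 --
  RT 90: heading 180 -> 90
  FD 17: (49.222,47.222) -> (49.222,64.222) [heading=90, draw]
  LT 120: heading 90 -> 210
]
FD 9: (49.222,64.222) -> (41.428,59.722) [heading=210, draw]
BK 4: (41.428,59.722) -> (44.892,61.722) [heading=210, draw]
FD 11: (44.892,61.722) -> (35.366,56.222) [heading=210, draw]
Final: pos=(35.366,56.222), heading=210, 8 segment(s) drawn

Segment endpoints: x in {9, 9, 26, 35.366, 40.722, 41.428, 44.892, 49.222}, y in {8, 24, 32.5, 47.222, 56.222, 59.722, 61.722, 64.222}
xmin=9, ymin=8, xmax=49.222, ymax=64.222

Answer: 9 8 49.222 64.222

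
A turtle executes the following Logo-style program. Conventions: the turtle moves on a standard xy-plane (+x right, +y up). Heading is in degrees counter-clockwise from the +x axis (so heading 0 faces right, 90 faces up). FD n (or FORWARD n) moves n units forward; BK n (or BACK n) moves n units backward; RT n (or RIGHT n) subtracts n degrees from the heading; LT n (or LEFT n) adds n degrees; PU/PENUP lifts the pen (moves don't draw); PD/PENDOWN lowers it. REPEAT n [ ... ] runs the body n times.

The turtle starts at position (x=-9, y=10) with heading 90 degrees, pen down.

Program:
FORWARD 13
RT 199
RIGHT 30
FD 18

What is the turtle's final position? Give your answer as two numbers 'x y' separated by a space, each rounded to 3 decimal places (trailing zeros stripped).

Answer: -22.585 11.191

Derivation:
Executing turtle program step by step:
Start: pos=(-9,10), heading=90, pen down
FD 13: (-9,10) -> (-9,23) [heading=90, draw]
RT 199: heading 90 -> 251
RT 30: heading 251 -> 221
FD 18: (-9,23) -> (-22.585,11.191) [heading=221, draw]
Final: pos=(-22.585,11.191), heading=221, 2 segment(s) drawn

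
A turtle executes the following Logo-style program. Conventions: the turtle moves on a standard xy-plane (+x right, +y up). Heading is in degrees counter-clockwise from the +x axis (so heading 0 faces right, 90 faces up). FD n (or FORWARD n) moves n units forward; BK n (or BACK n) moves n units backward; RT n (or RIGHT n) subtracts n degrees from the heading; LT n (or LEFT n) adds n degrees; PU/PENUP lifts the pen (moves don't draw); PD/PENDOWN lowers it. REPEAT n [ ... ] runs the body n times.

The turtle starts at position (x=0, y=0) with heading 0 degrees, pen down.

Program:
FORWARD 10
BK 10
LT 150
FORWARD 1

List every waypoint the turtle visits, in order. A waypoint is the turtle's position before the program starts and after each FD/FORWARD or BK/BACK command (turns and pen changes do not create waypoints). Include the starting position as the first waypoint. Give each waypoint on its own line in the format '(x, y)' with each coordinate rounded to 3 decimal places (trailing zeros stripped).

Answer: (0, 0)
(10, 0)
(0, 0)
(-0.866, 0.5)

Derivation:
Executing turtle program step by step:
Start: pos=(0,0), heading=0, pen down
FD 10: (0,0) -> (10,0) [heading=0, draw]
BK 10: (10,0) -> (0,0) [heading=0, draw]
LT 150: heading 0 -> 150
FD 1: (0,0) -> (-0.866,0.5) [heading=150, draw]
Final: pos=(-0.866,0.5), heading=150, 3 segment(s) drawn
Waypoints (4 total):
(0, 0)
(10, 0)
(0, 0)
(-0.866, 0.5)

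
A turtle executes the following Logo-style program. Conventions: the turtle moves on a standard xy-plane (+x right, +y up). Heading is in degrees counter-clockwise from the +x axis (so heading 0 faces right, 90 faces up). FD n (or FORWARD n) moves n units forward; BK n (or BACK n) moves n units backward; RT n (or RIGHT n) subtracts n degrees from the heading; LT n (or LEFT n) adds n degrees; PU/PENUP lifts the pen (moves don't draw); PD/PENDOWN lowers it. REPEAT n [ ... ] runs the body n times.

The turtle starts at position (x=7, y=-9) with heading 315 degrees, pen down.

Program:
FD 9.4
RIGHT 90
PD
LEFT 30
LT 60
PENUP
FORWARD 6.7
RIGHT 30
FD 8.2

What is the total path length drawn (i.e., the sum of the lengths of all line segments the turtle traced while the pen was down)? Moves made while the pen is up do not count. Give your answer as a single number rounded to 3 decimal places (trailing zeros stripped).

Executing turtle program step by step:
Start: pos=(7,-9), heading=315, pen down
FD 9.4: (7,-9) -> (13.647,-15.647) [heading=315, draw]
RT 90: heading 315 -> 225
PD: pen down
LT 30: heading 225 -> 255
LT 60: heading 255 -> 315
PU: pen up
FD 6.7: (13.647,-15.647) -> (18.384,-20.384) [heading=315, move]
RT 30: heading 315 -> 285
FD 8.2: (18.384,-20.384) -> (20.507,-28.305) [heading=285, move]
Final: pos=(20.507,-28.305), heading=285, 1 segment(s) drawn

Segment lengths:
  seg 1: (7,-9) -> (13.647,-15.647), length = 9.4
Total = 9.4

Answer: 9.4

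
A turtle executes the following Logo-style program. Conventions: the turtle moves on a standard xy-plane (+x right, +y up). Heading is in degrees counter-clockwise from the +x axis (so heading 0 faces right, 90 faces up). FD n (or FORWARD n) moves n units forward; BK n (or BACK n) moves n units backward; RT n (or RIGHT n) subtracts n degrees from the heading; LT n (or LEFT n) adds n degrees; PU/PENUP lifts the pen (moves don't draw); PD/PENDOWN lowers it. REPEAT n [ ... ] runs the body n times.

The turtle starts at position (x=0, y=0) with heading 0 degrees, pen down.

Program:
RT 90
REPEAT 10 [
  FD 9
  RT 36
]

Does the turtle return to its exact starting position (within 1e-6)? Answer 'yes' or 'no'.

Executing turtle program step by step:
Start: pos=(0,0), heading=0, pen down
RT 90: heading 0 -> 270
REPEAT 10 [
  -- iteration 1/10 --
  FD 9: (0,0) -> (0,-9) [heading=270, draw]
  RT 36: heading 270 -> 234
  -- iteration 2/10 --
  FD 9: (0,-9) -> (-5.29,-16.281) [heading=234, draw]
  RT 36: heading 234 -> 198
  -- iteration 3/10 --
  FD 9: (-5.29,-16.281) -> (-13.85,-19.062) [heading=198, draw]
  RT 36: heading 198 -> 162
  -- iteration 4/10 --
  FD 9: (-13.85,-19.062) -> (-22.409,-16.281) [heading=162, draw]
  RT 36: heading 162 -> 126
  -- iteration 5/10 --
  FD 9: (-22.409,-16.281) -> (-27.699,-9) [heading=126, draw]
  RT 36: heading 126 -> 90
  -- iteration 6/10 --
  FD 9: (-27.699,-9) -> (-27.699,0) [heading=90, draw]
  RT 36: heading 90 -> 54
  -- iteration 7/10 --
  FD 9: (-27.699,0) -> (-22.409,7.281) [heading=54, draw]
  RT 36: heading 54 -> 18
  -- iteration 8/10 --
  FD 9: (-22.409,7.281) -> (-13.85,10.062) [heading=18, draw]
  RT 36: heading 18 -> 342
  -- iteration 9/10 --
  FD 9: (-13.85,10.062) -> (-5.29,7.281) [heading=342, draw]
  RT 36: heading 342 -> 306
  -- iteration 10/10 --
  FD 9: (-5.29,7.281) -> (0,0) [heading=306, draw]
  RT 36: heading 306 -> 270
]
Final: pos=(0,0), heading=270, 10 segment(s) drawn

Start position: (0, 0)
Final position: (0, 0)
Distance = 0; < 1e-6 -> CLOSED

Answer: yes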